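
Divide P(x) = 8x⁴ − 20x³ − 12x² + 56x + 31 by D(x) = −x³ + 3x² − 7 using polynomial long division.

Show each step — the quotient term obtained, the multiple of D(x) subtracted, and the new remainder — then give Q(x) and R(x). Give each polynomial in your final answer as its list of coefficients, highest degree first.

Step 1: lead(8x⁴ − 20x³ − 12x² + 56x + 31) ÷ lead(D) = 8x⁴ ÷ −x³ = −8x. Subtract (−8x)·D = 8x⁴ − 24x³ + 56x. Remainder: 4x³ − 12x² + 31.
Step 2: lead(4x³ − 12x² + 31) ÷ lead(D) = 4x³ ÷ −x³ = −4. Subtract (−4)·D = 4x³ − 12x² + 28. Remainder: 3.

Q = [-8, -4]; R = [3]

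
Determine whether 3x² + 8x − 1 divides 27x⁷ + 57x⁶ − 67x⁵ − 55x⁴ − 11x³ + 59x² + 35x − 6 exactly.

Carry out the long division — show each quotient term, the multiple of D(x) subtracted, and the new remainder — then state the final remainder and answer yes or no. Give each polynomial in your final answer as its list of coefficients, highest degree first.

Step 1: lead(27x⁷ + 57x⁶ − 67x⁵ − 55x⁴ − 11x³ + 59x² + 35x − 6) ÷ lead(D) = 27x⁷ ÷ 3x² = 9x⁵. Subtract (9x⁵)·D = 27x⁷ + 72x⁶ − 9x⁵. Remainder: −15x⁶ − 58x⁵ − 55x⁴ − 11x³ + 59x² + 35x − 6.
Step 2: lead(−15x⁶ − 58x⁵ − 55x⁴ − 11x³ + 59x² + 35x − 6) ÷ lead(D) = −15x⁶ ÷ 3x² = −5x⁴. Subtract (−5x⁴)·D = −15x⁶ − 40x⁵ + 5x⁴. Remainder: −18x⁵ − 60x⁴ − 11x³ + 59x² + 35x − 6.
Step 3: lead(−18x⁵ − 60x⁴ − 11x³ + 59x² + 35x − 6) ÷ lead(D) = −18x⁵ ÷ 3x² = −6x³. Subtract (−6x³)·D = −18x⁵ − 48x⁴ + 6x³. Remainder: −12x⁴ − 17x³ + 59x² + 35x − 6.
Step 4: lead(−12x⁴ − 17x³ + 59x² + 35x − 6) ÷ lead(D) = −12x⁴ ÷ 3x² = −4x². Subtract (−4x²)·D = −12x⁴ − 32x³ + 4x². Remainder: 15x³ + 55x² + 35x − 6.
Step 5: lead(15x³ + 55x² + 35x − 6) ÷ lead(D) = 15x³ ÷ 3x² = 5x. Subtract (5x)·D = 15x³ + 40x² − 5x. Remainder: 15x² + 40x − 6.
Step 6: lead(15x² + 40x − 6) ÷ lead(D) = 15x² ÷ 3x² = 5. Subtract (5)·D = 15x² + 40x − 5. Remainder: −1.

R = [-1], so D(x) is not a factor of P(x). no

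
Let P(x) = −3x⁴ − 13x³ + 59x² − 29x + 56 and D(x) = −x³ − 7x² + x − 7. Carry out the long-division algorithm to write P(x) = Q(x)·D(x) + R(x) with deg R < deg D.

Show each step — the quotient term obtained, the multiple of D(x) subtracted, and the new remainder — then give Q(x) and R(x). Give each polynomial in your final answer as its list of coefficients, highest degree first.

Step 1: lead(−3x⁴ − 13x³ + 59x² − 29x + 56) ÷ lead(D) = −3x⁴ ÷ −x³ = 3x. Subtract (3x)·D = −3x⁴ − 21x³ + 3x² − 21x. Remainder: 8x³ + 56x² − 8x + 56.
Step 2: lead(8x³ + 56x² − 8x + 56) ÷ lead(D) = 8x³ ÷ −x³ = −8. Subtract (−8)·D = 8x³ + 56x² − 8x + 56. Remainder: 0.

Q = [3, -8]; R = [0]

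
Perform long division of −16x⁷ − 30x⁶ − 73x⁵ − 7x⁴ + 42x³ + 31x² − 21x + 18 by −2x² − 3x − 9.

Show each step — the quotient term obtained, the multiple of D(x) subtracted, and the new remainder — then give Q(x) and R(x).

Q(x) = 8x⁵ + 3x⁴ − 4x³ − 4x² + 3x − 2; R(x) = 0

Step 1: lead(−16x⁷ − 30x⁶ − 73x⁵ − 7x⁴ + 42x³ + 31x² − 21x + 18) ÷ lead(D) = −16x⁷ ÷ −2x² = 8x⁵. Subtract (8x⁵)·D = −16x⁷ − 24x⁶ − 72x⁵. Remainder: −6x⁶ − x⁵ − 7x⁴ + 42x³ + 31x² − 21x + 18.
Step 2: lead(−6x⁶ − x⁵ − 7x⁴ + 42x³ + 31x² − 21x + 18) ÷ lead(D) = −6x⁶ ÷ −2x² = 3x⁴. Subtract (3x⁴)·D = −6x⁶ − 9x⁵ − 27x⁴. Remainder: 8x⁵ + 20x⁴ + 42x³ + 31x² − 21x + 18.
Step 3: lead(8x⁵ + 20x⁴ + 42x³ + 31x² − 21x + 18) ÷ lead(D) = 8x⁵ ÷ −2x² = −4x³. Subtract (−4x³)·D = 8x⁵ + 12x⁴ + 36x³. Remainder: 8x⁴ + 6x³ + 31x² − 21x + 18.
Step 4: lead(8x⁴ + 6x³ + 31x² − 21x + 18) ÷ lead(D) = 8x⁴ ÷ −2x² = −4x². Subtract (−4x²)·D = 8x⁴ + 12x³ + 36x². Remainder: −6x³ − 5x² − 21x + 18.
Step 5: lead(−6x³ − 5x² − 21x + 18) ÷ lead(D) = −6x³ ÷ −2x² = 3x. Subtract (3x)·D = −6x³ − 9x² − 27x. Remainder: 4x² + 6x + 18.
Step 6: lead(4x² + 6x + 18) ÷ lead(D) = 4x² ÷ −2x² = −2. Subtract (−2)·D = 4x² + 6x + 18. Remainder: 0.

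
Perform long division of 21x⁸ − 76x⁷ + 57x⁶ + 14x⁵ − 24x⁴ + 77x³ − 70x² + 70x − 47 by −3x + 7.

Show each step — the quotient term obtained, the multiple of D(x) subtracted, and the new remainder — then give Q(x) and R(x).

Step 1: lead(21x⁸ − 76x⁷ + 57x⁶ + 14x⁵ − 24x⁴ + 77x³ − 70x² + 70x − 47) ÷ lead(D) = 21x⁸ ÷ −3x = −7x⁷. Subtract (−7x⁷)·D = 21x⁸ − 49x⁷. Remainder: −27x⁷ + 57x⁶ + 14x⁵ − 24x⁴ + 77x³ − 70x² + 70x − 47.
Step 2: lead(−27x⁷ + 57x⁶ + 14x⁵ − 24x⁴ + 77x³ − 70x² + 70x − 47) ÷ lead(D) = −27x⁷ ÷ −3x = 9x⁶. Subtract (9x⁶)·D = −27x⁷ + 63x⁶. Remainder: −6x⁶ + 14x⁵ − 24x⁴ + 77x³ − 70x² + 70x − 47.
Step 3: lead(−6x⁶ + 14x⁵ − 24x⁴ + 77x³ − 70x² + 70x − 47) ÷ lead(D) = −6x⁶ ÷ −3x = 2x⁵. Subtract (2x⁵)·D = −6x⁶ + 14x⁵. Remainder: −24x⁴ + 77x³ − 70x² + 70x − 47.
Step 4: lead(−24x⁴ + 77x³ − 70x² + 70x − 47) ÷ lead(D) = −24x⁴ ÷ −3x = 8x³. Subtract (8x³)·D = −24x⁴ + 56x³. Remainder: 21x³ − 70x² + 70x − 47.
Step 5: lead(21x³ − 70x² + 70x − 47) ÷ lead(D) = 21x³ ÷ −3x = −7x². Subtract (−7x²)·D = 21x³ − 49x². Remainder: −21x² + 70x − 47.
Step 6: lead(−21x² + 70x − 47) ÷ lead(D) = −21x² ÷ −3x = 7x. Subtract (7x)·D = −21x² + 49x. Remainder: 21x − 47.
Step 7: lead(21x − 47) ÷ lead(D) = 21x ÷ −3x = −7. Subtract (−7)·D = 21x − 49. Remainder: 2.

Q(x) = −7x⁷ + 9x⁶ + 2x⁵ + 8x³ − 7x² + 7x − 7; R(x) = 2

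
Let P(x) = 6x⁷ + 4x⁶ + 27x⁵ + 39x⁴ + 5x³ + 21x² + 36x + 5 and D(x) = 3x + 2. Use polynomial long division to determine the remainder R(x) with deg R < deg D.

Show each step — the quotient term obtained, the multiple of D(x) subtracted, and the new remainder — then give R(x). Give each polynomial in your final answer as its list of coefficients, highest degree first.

Step 1: lead(6x⁷ + 4x⁶ + 27x⁵ + 39x⁴ + 5x³ + 21x² + 36x + 5) ÷ lead(D) = 6x⁷ ÷ 3x = 2x⁶. Subtract (2x⁶)·D = 6x⁷ + 4x⁶. Remainder: 27x⁵ + 39x⁴ + 5x³ + 21x² + 36x + 5.
Step 2: lead(27x⁵ + 39x⁴ + 5x³ + 21x² + 36x + 5) ÷ lead(D) = 27x⁵ ÷ 3x = 9x⁴. Subtract (9x⁴)·D = 27x⁵ + 18x⁴. Remainder: 21x⁴ + 5x³ + 21x² + 36x + 5.
Step 3: lead(21x⁴ + 5x³ + 21x² + 36x + 5) ÷ lead(D) = 21x⁴ ÷ 3x = 7x³. Subtract (7x³)·D = 21x⁴ + 14x³. Remainder: −9x³ + 21x² + 36x + 5.
Step 4: lead(−9x³ + 21x² + 36x + 5) ÷ lead(D) = −9x³ ÷ 3x = −3x². Subtract (−3x²)·D = −9x³ − 6x². Remainder: 27x² + 36x + 5.
Step 5: lead(27x² + 36x + 5) ÷ lead(D) = 27x² ÷ 3x = 9x. Subtract (9x)·D = 27x² + 18x. Remainder: 18x + 5.
Step 6: lead(18x + 5) ÷ lead(D) = 18x ÷ 3x = 6. Subtract (6)·D = 18x + 12. Remainder: −7.

R = [-7]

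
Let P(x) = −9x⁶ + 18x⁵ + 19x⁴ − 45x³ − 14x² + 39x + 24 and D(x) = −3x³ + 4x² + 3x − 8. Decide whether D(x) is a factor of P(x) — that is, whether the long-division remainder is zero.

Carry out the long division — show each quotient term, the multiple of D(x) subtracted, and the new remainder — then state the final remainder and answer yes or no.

Step 1: lead(−9x⁶ + 18x⁵ + 19x⁴ − 45x³ − 14x² + 39x + 24) ÷ lead(D) = −9x⁶ ÷ −3x³ = 3x³. Subtract (3x³)·D = −9x⁶ + 12x⁵ + 9x⁴ − 24x³. Remainder: 6x⁵ + 10x⁴ − 21x³ − 14x² + 39x + 24.
Step 2: lead(6x⁵ + 10x⁴ − 21x³ − 14x² + 39x + 24) ÷ lead(D) = 6x⁵ ÷ −3x³ = −2x². Subtract (−2x²)·D = 6x⁵ − 8x⁴ − 6x³ + 16x². Remainder: 18x⁴ − 15x³ − 30x² + 39x + 24.
Step 3: lead(18x⁴ − 15x³ − 30x² + 39x + 24) ÷ lead(D) = 18x⁴ ÷ −3x³ = −6x. Subtract (−6x)·D = 18x⁴ − 24x³ − 18x² + 48x. Remainder: 9x³ − 12x² − 9x + 24.
Step 4: lead(9x³ − 12x² − 9x + 24) ÷ lead(D) = 9x³ ÷ −3x³ = −3. Subtract (−3)·D = 9x³ − 12x² − 9x + 24. Remainder: 0.

R(x) = 0, so D(x) is a factor of P(x). yes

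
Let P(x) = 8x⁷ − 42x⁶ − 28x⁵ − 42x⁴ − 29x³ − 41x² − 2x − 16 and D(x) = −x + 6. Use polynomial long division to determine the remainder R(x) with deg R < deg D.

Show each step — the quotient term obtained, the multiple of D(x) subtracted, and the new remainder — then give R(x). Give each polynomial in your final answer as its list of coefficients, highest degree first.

Step 1: lead(8x⁷ − 42x⁶ − 28x⁵ − 42x⁴ − 29x³ − 41x² − 2x − 16) ÷ lead(D) = 8x⁷ ÷ −x = −8x⁶. Subtract (−8x⁶)·D = 8x⁷ − 48x⁶. Remainder: 6x⁶ − 28x⁵ − 42x⁴ − 29x³ − 41x² − 2x − 16.
Step 2: lead(6x⁶ − 28x⁵ − 42x⁴ − 29x³ − 41x² − 2x − 16) ÷ lead(D) = 6x⁶ ÷ −x = −6x⁵. Subtract (−6x⁵)·D = 6x⁶ − 36x⁵. Remainder: 8x⁵ − 42x⁴ − 29x³ − 41x² − 2x − 16.
Step 3: lead(8x⁵ − 42x⁴ − 29x³ − 41x² − 2x − 16) ÷ lead(D) = 8x⁵ ÷ −x = −8x⁴. Subtract (−8x⁴)·D = 8x⁵ − 48x⁴. Remainder: 6x⁴ − 29x³ − 41x² − 2x − 16.
Step 4: lead(6x⁴ − 29x³ − 41x² − 2x − 16) ÷ lead(D) = 6x⁴ ÷ −x = −6x³. Subtract (−6x³)·D = 6x⁴ − 36x³. Remainder: 7x³ − 41x² − 2x − 16.
Step 5: lead(7x³ − 41x² − 2x − 16) ÷ lead(D) = 7x³ ÷ −x = −7x². Subtract (−7x²)·D = 7x³ − 42x². Remainder: x² − 2x − 16.
Step 6: lead(x² − 2x − 16) ÷ lead(D) = x² ÷ −x = −x. Subtract (−x)·D = x² − 6x. Remainder: 4x − 16.
Step 7: lead(4x − 16) ÷ lead(D) = 4x ÷ −x = −4. Subtract (−4)·D = 4x − 24. Remainder: 8.

R = [8]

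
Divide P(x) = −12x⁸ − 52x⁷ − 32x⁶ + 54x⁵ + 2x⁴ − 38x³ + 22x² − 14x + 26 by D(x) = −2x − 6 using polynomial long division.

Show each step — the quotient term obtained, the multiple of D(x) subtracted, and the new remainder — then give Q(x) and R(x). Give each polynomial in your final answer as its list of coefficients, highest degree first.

Step 1: lead(−12x⁸ − 52x⁷ − 32x⁶ + 54x⁵ + 2x⁴ − 38x³ + 22x² − 14x + 26) ÷ lead(D) = −12x⁸ ÷ −2x = 6x⁷. Subtract (6x⁷)·D = −12x⁸ − 36x⁷. Remainder: −16x⁷ − 32x⁶ + 54x⁵ + 2x⁴ − 38x³ + 22x² − 14x + 26.
Step 2: lead(−16x⁷ − 32x⁶ + 54x⁵ + 2x⁴ − 38x³ + 22x² − 14x + 26) ÷ lead(D) = −16x⁷ ÷ −2x = 8x⁶. Subtract (8x⁶)·D = −16x⁷ − 48x⁶. Remainder: 16x⁶ + 54x⁵ + 2x⁴ − 38x³ + 22x² − 14x + 26.
Step 3: lead(16x⁶ + 54x⁵ + 2x⁴ − 38x³ + 22x² − 14x + 26) ÷ lead(D) = 16x⁶ ÷ −2x = −8x⁵. Subtract (−8x⁵)·D = 16x⁶ + 48x⁵. Remainder: 6x⁵ + 2x⁴ − 38x³ + 22x² − 14x + 26.
Step 4: lead(6x⁵ + 2x⁴ − 38x³ + 22x² − 14x + 26) ÷ lead(D) = 6x⁵ ÷ −2x = −3x⁴. Subtract (−3x⁴)·D = 6x⁵ + 18x⁴. Remainder: −16x⁴ − 38x³ + 22x² − 14x + 26.
Step 5: lead(−16x⁴ − 38x³ + 22x² − 14x + 26) ÷ lead(D) = −16x⁴ ÷ −2x = 8x³. Subtract (8x³)·D = −16x⁴ − 48x³. Remainder: 10x³ + 22x² − 14x + 26.
Step 6: lead(10x³ + 22x² − 14x + 26) ÷ lead(D) = 10x³ ÷ −2x = −5x². Subtract (−5x²)·D = 10x³ + 30x². Remainder: −8x² − 14x + 26.
Step 7: lead(−8x² − 14x + 26) ÷ lead(D) = −8x² ÷ −2x = 4x. Subtract (4x)·D = −8x² − 24x. Remainder: 10x + 26.
Step 8: lead(10x + 26) ÷ lead(D) = 10x ÷ −2x = −5. Subtract (−5)·D = 10x + 30. Remainder: −4.

Q = [6, 8, -8, -3, 8, -5, 4, -5]; R = [-4]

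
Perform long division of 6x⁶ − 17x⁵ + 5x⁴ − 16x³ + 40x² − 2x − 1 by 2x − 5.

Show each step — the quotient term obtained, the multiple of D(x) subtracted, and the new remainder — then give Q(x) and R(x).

Step 1: lead(6x⁶ − 17x⁵ + 5x⁴ − 16x³ + 40x² − 2x − 1) ÷ lead(D) = 6x⁶ ÷ 2x = 3x⁵. Subtract (3x⁵)·D = 6x⁶ − 15x⁵. Remainder: −2x⁵ + 5x⁴ − 16x³ + 40x² − 2x − 1.
Step 2: lead(−2x⁵ + 5x⁴ − 16x³ + 40x² − 2x − 1) ÷ lead(D) = −2x⁵ ÷ 2x = −x⁴. Subtract (−x⁴)·D = −2x⁵ + 5x⁴. Remainder: −16x³ + 40x² − 2x − 1.
Step 3: lead(−16x³ + 40x² − 2x − 1) ÷ lead(D) = −16x³ ÷ 2x = −8x². Subtract (−8x²)·D = −16x³ + 40x². Remainder: −2x − 1.
Step 4: lead(−2x − 1) ÷ lead(D) = −2x ÷ 2x = −1. Subtract (−1)·D = −2x + 5. Remainder: −6.

Q(x) = 3x⁵ − x⁴ − 8x² − 1; R(x) = −6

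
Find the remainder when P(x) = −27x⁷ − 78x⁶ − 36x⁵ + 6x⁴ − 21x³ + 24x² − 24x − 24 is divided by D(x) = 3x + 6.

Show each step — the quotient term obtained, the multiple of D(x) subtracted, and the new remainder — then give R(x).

Step 1: lead(−27x⁷ − 78x⁶ − 36x⁵ + 6x⁴ − 21x³ + 24x² − 24x − 24) ÷ lead(D) = −27x⁷ ÷ 3x = −9x⁶. Subtract (−9x⁶)·D = −27x⁷ − 54x⁶. Remainder: −24x⁶ − 36x⁵ + 6x⁴ − 21x³ + 24x² − 24x − 24.
Step 2: lead(−24x⁶ − 36x⁵ + 6x⁴ − 21x³ + 24x² − 24x − 24) ÷ lead(D) = −24x⁶ ÷ 3x = −8x⁵. Subtract (−8x⁵)·D = −24x⁶ − 48x⁵. Remainder: 12x⁵ + 6x⁴ − 21x³ + 24x² − 24x − 24.
Step 3: lead(12x⁵ + 6x⁴ − 21x³ + 24x² − 24x − 24) ÷ lead(D) = 12x⁵ ÷ 3x = 4x⁴. Subtract (4x⁴)·D = 12x⁵ + 24x⁴. Remainder: −18x⁴ − 21x³ + 24x² − 24x − 24.
Step 4: lead(−18x⁴ − 21x³ + 24x² − 24x − 24) ÷ lead(D) = −18x⁴ ÷ 3x = −6x³. Subtract (−6x³)·D = −18x⁴ − 36x³. Remainder: 15x³ + 24x² − 24x − 24.
Step 5: lead(15x³ + 24x² − 24x − 24) ÷ lead(D) = 15x³ ÷ 3x = 5x². Subtract (5x²)·D = 15x³ + 30x². Remainder: −6x² − 24x − 24.
Step 6: lead(−6x² − 24x − 24) ÷ lead(D) = −6x² ÷ 3x = −2x. Subtract (−2x)·D = −6x² − 12x. Remainder: −12x − 24.
Step 7: lead(−12x − 24) ÷ lead(D) = −12x ÷ 3x = −4. Subtract (−4)·D = −12x − 24. Remainder: 0.

R(x) = 0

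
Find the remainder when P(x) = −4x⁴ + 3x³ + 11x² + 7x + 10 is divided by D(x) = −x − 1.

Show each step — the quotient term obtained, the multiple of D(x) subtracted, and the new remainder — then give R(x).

Step 1: lead(−4x⁴ + 3x³ + 11x² + 7x + 10) ÷ lead(D) = −4x⁴ ÷ −x = 4x³. Subtract (4x³)·D = −4x⁴ − 4x³. Remainder: 7x³ + 11x² + 7x + 10.
Step 2: lead(7x³ + 11x² + 7x + 10) ÷ lead(D) = 7x³ ÷ −x = −7x². Subtract (−7x²)·D = 7x³ + 7x². Remainder: 4x² + 7x + 10.
Step 3: lead(4x² + 7x + 10) ÷ lead(D) = 4x² ÷ −x = −4x. Subtract (−4x)·D = 4x² + 4x. Remainder: 3x + 10.
Step 4: lead(3x + 10) ÷ lead(D) = 3x ÷ −x = −3. Subtract (−3)·D = 3x + 3. Remainder: 7.

R(x) = 7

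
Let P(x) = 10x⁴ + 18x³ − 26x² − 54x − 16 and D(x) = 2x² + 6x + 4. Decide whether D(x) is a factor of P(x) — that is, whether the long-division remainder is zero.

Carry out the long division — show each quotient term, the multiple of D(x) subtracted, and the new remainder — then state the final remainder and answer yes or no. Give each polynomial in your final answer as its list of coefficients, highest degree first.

R = [4], so D(x) is not a factor of P(x). no

Step 1: lead(10x⁴ + 18x³ − 26x² − 54x − 16) ÷ lead(D) = 10x⁴ ÷ 2x² = 5x². Subtract (5x²)·D = 10x⁴ + 30x³ + 20x². Remainder: −12x³ − 46x² − 54x − 16.
Step 2: lead(−12x³ − 46x² − 54x − 16) ÷ lead(D) = −12x³ ÷ 2x² = −6x. Subtract (−6x)·D = −12x³ − 36x² − 24x. Remainder: −10x² − 30x − 16.
Step 3: lead(−10x² − 30x − 16) ÷ lead(D) = −10x² ÷ 2x² = −5. Subtract (−5)·D = −10x² − 30x − 20. Remainder: 4.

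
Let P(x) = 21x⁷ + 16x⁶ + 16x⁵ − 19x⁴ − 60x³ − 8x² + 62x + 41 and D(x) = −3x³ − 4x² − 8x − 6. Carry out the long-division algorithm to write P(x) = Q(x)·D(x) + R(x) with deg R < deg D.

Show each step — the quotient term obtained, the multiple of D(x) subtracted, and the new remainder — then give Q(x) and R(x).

Q(x) = −7x⁴ + 4x³ + 8x² − x − 8; R(x) = −8x − 7

Step 1: lead(21x⁷ + 16x⁶ + 16x⁵ − 19x⁴ − 60x³ − 8x² + 62x + 41) ÷ lead(D) = 21x⁷ ÷ −3x³ = −7x⁴. Subtract (−7x⁴)·D = 21x⁷ + 28x⁶ + 56x⁵ + 42x⁴. Remainder: −12x⁶ − 40x⁵ − 61x⁴ − 60x³ − 8x² + 62x + 41.
Step 2: lead(−12x⁶ − 40x⁵ − 61x⁴ − 60x³ − 8x² + 62x + 41) ÷ lead(D) = −12x⁶ ÷ −3x³ = 4x³. Subtract (4x³)·D = −12x⁶ − 16x⁵ − 32x⁴ − 24x³. Remainder: −24x⁵ − 29x⁴ − 36x³ − 8x² + 62x + 41.
Step 3: lead(−24x⁵ − 29x⁴ − 36x³ − 8x² + 62x + 41) ÷ lead(D) = −24x⁵ ÷ −3x³ = 8x². Subtract (8x²)·D = −24x⁵ − 32x⁴ − 64x³ − 48x². Remainder: 3x⁴ + 28x³ + 40x² + 62x + 41.
Step 4: lead(3x⁴ + 28x³ + 40x² + 62x + 41) ÷ lead(D) = 3x⁴ ÷ −3x³ = −x. Subtract (−x)·D = 3x⁴ + 4x³ + 8x² + 6x. Remainder: 24x³ + 32x² + 56x + 41.
Step 5: lead(24x³ + 32x² + 56x + 41) ÷ lead(D) = 24x³ ÷ −3x³ = −8. Subtract (−8)·D = 24x³ + 32x² + 64x + 48. Remainder: −8x − 7.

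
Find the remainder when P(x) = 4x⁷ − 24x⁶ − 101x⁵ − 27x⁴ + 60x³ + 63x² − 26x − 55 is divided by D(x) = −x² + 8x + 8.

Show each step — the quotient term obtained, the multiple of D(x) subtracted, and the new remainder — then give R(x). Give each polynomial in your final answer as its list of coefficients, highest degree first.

R = [-2, 1]

Step 1: lead(4x⁷ − 24x⁶ − 101x⁵ − 27x⁴ + 60x³ + 63x² − 26x − 55) ÷ lead(D) = 4x⁷ ÷ −x² = −4x⁵. Subtract (−4x⁵)·D = 4x⁷ − 32x⁶ − 32x⁵. Remainder: 8x⁶ − 69x⁵ − 27x⁴ + 60x³ + 63x² − 26x − 55.
Step 2: lead(8x⁶ − 69x⁵ − 27x⁴ + 60x³ + 63x² − 26x − 55) ÷ lead(D) = 8x⁶ ÷ −x² = −8x⁴. Subtract (−8x⁴)·D = 8x⁶ − 64x⁵ − 64x⁴. Remainder: −5x⁵ + 37x⁴ + 60x³ + 63x² − 26x − 55.
Step 3: lead(−5x⁵ + 37x⁴ + 60x³ + 63x² − 26x − 55) ÷ lead(D) = −5x⁵ ÷ −x² = 5x³. Subtract (5x³)·D = −5x⁵ + 40x⁴ + 40x³. Remainder: −3x⁴ + 20x³ + 63x² − 26x − 55.
Step 4: lead(−3x⁴ + 20x³ + 63x² − 26x − 55) ÷ lead(D) = −3x⁴ ÷ −x² = 3x². Subtract (3x²)·D = −3x⁴ + 24x³ + 24x². Remainder: −4x³ + 39x² − 26x − 55.
Step 5: lead(−4x³ + 39x² − 26x − 55) ÷ lead(D) = −4x³ ÷ −x² = 4x. Subtract (4x)·D = −4x³ + 32x² + 32x. Remainder: 7x² − 58x − 55.
Step 6: lead(7x² − 58x − 55) ÷ lead(D) = 7x² ÷ −x² = −7. Subtract (−7)·D = 7x² − 56x − 56. Remainder: −2x + 1.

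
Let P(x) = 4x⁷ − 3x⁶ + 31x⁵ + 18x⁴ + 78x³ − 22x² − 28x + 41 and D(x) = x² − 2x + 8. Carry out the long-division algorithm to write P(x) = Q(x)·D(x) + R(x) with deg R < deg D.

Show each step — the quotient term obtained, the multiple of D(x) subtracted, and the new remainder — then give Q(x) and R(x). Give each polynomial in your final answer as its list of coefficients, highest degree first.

Q = [4, 5, 9, -4, -2, 6]; R = [-7]

Step 1: lead(4x⁷ − 3x⁶ + 31x⁵ + 18x⁴ + 78x³ − 22x² − 28x + 41) ÷ lead(D) = 4x⁷ ÷ x² = 4x⁵. Subtract (4x⁵)·D = 4x⁷ − 8x⁶ + 32x⁵. Remainder: 5x⁶ − x⁵ + 18x⁴ + 78x³ − 22x² − 28x + 41.
Step 2: lead(5x⁶ − x⁵ + 18x⁴ + 78x³ − 22x² − 28x + 41) ÷ lead(D) = 5x⁶ ÷ x² = 5x⁴. Subtract (5x⁴)·D = 5x⁶ − 10x⁵ + 40x⁴. Remainder: 9x⁵ − 22x⁴ + 78x³ − 22x² − 28x + 41.
Step 3: lead(9x⁵ − 22x⁴ + 78x³ − 22x² − 28x + 41) ÷ lead(D) = 9x⁵ ÷ x² = 9x³. Subtract (9x³)·D = 9x⁵ − 18x⁴ + 72x³. Remainder: −4x⁴ + 6x³ − 22x² − 28x + 41.
Step 4: lead(−4x⁴ + 6x³ − 22x² − 28x + 41) ÷ lead(D) = −4x⁴ ÷ x² = −4x². Subtract (−4x²)·D = −4x⁴ + 8x³ − 32x². Remainder: −2x³ + 10x² − 28x + 41.
Step 5: lead(−2x³ + 10x² − 28x + 41) ÷ lead(D) = −2x³ ÷ x² = −2x. Subtract (−2x)·D = −2x³ + 4x² − 16x. Remainder: 6x² − 12x + 41.
Step 6: lead(6x² − 12x + 41) ÷ lead(D) = 6x² ÷ x² = 6. Subtract (6)·D = 6x² − 12x + 48. Remainder: −7.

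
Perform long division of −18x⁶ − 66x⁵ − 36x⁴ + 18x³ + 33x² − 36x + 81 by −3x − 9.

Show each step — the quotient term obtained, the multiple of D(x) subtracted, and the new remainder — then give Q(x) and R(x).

Q(x) = 6x⁵ + 4x⁴ − 6x² + 7x − 9; R(x) = 0

Step 1: lead(−18x⁶ − 66x⁵ − 36x⁴ + 18x³ + 33x² − 36x + 81) ÷ lead(D) = −18x⁶ ÷ −3x = 6x⁵. Subtract (6x⁵)·D = −18x⁶ − 54x⁵. Remainder: −12x⁵ − 36x⁴ + 18x³ + 33x² − 36x + 81.
Step 2: lead(−12x⁵ − 36x⁴ + 18x³ + 33x² − 36x + 81) ÷ lead(D) = −12x⁵ ÷ −3x = 4x⁴. Subtract (4x⁴)·D = −12x⁵ − 36x⁴. Remainder: 18x³ + 33x² − 36x + 81.
Step 3: lead(18x³ + 33x² − 36x + 81) ÷ lead(D) = 18x³ ÷ −3x = −6x². Subtract (−6x²)·D = 18x³ + 54x². Remainder: −21x² − 36x + 81.
Step 4: lead(−21x² − 36x + 81) ÷ lead(D) = −21x² ÷ −3x = 7x. Subtract (7x)·D = −21x² − 63x. Remainder: 27x + 81.
Step 5: lead(27x + 81) ÷ lead(D) = 27x ÷ −3x = −9. Subtract (−9)·D = 27x + 81. Remainder: 0.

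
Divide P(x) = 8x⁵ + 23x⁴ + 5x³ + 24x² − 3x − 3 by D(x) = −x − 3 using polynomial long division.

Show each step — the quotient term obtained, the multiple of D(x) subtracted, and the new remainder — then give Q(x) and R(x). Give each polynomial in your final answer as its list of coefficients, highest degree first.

Step 1: lead(8x⁵ + 23x⁴ + 5x³ + 24x² − 3x − 3) ÷ lead(D) = 8x⁵ ÷ −x = −8x⁴. Subtract (−8x⁴)·D = 8x⁵ + 24x⁴. Remainder: −x⁴ + 5x³ + 24x² − 3x − 3.
Step 2: lead(−x⁴ + 5x³ + 24x² − 3x − 3) ÷ lead(D) = −x⁴ ÷ −x = x³. Subtract (x³)·D = −x⁴ − 3x³. Remainder: 8x³ + 24x² − 3x − 3.
Step 3: lead(8x³ + 24x² − 3x − 3) ÷ lead(D) = 8x³ ÷ −x = −8x². Subtract (−8x²)·D = 8x³ + 24x². Remainder: −3x − 3.
Step 4: lead(−3x − 3) ÷ lead(D) = −3x ÷ −x = 3. Subtract (3)·D = −3x − 9. Remainder: 6.

Q = [-8, 1, -8, 0, 3]; R = [6]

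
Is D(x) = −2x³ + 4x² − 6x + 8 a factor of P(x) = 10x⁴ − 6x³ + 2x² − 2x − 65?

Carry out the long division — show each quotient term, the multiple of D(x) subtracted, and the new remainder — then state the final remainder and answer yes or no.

Step 1: lead(10x⁴ − 6x³ + 2x² − 2x − 65) ÷ lead(D) = 10x⁴ ÷ −2x³ = −5x. Subtract (−5x)·D = 10x⁴ − 20x³ + 30x² − 40x. Remainder: 14x³ − 28x² + 38x − 65.
Step 2: lead(14x³ − 28x² + 38x − 65) ÷ lead(D) = 14x³ ÷ −2x³ = −7. Subtract (−7)·D = 14x³ − 28x² + 42x − 56. Remainder: −4x − 9.

R(x) = −4x − 9, so D(x) is not a factor of P(x). no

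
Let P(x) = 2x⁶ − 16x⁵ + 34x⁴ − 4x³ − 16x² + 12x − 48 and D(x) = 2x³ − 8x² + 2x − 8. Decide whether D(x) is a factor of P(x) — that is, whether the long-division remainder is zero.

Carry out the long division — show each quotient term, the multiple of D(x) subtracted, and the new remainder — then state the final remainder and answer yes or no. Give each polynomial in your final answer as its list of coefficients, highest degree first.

R = [0], so D(x) is a factor of P(x). yes

Step 1: lead(2x⁶ − 16x⁵ + 34x⁴ − 4x³ − 16x² + 12x − 48) ÷ lead(D) = 2x⁶ ÷ 2x³ = x³. Subtract (x³)·D = 2x⁶ − 8x⁵ + 2x⁴ − 8x³. Remainder: −8x⁵ + 32x⁴ + 4x³ − 16x² + 12x − 48.
Step 2: lead(−8x⁵ + 32x⁴ + 4x³ − 16x² + 12x − 48) ÷ lead(D) = −8x⁵ ÷ 2x³ = −4x². Subtract (−4x²)·D = −8x⁵ + 32x⁴ − 8x³ + 32x². Remainder: 12x³ − 48x² + 12x − 48.
Step 3: lead(12x³ − 48x² + 12x − 48) ÷ lead(D) = 12x³ ÷ 2x³ = 6. Subtract (6)·D = 12x³ − 48x² + 12x − 48. Remainder: 0.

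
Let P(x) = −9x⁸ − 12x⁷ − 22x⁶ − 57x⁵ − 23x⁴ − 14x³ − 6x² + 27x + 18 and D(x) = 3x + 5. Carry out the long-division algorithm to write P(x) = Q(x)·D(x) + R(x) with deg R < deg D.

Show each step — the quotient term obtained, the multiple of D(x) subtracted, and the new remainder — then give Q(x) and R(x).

Q(x) = −3x⁷ + x⁶ − 9x⁵ − 4x⁴ − x³ − 3x² + 3x + 4; R(x) = −2

Step 1: lead(−9x⁸ − 12x⁷ − 22x⁶ − 57x⁵ − 23x⁴ − 14x³ − 6x² + 27x + 18) ÷ lead(D) = −9x⁸ ÷ 3x = −3x⁷. Subtract (−3x⁷)·D = −9x⁸ − 15x⁷. Remainder: 3x⁷ − 22x⁶ − 57x⁵ − 23x⁴ − 14x³ − 6x² + 27x + 18.
Step 2: lead(3x⁷ − 22x⁶ − 57x⁵ − 23x⁴ − 14x³ − 6x² + 27x + 18) ÷ lead(D) = 3x⁷ ÷ 3x = x⁶. Subtract (x⁶)·D = 3x⁷ + 5x⁶. Remainder: −27x⁶ − 57x⁵ − 23x⁴ − 14x³ − 6x² + 27x + 18.
Step 3: lead(−27x⁶ − 57x⁵ − 23x⁴ − 14x³ − 6x² + 27x + 18) ÷ lead(D) = −27x⁶ ÷ 3x = −9x⁵. Subtract (−9x⁵)·D = −27x⁶ − 45x⁵. Remainder: −12x⁵ − 23x⁴ − 14x³ − 6x² + 27x + 18.
Step 4: lead(−12x⁵ − 23x⁴ − 14x³ − 6x² + 27x + 18) ÷ lead(D) = −12x⁵ ÷ 3x = −4x⁴. Subtract (−4x⁴)·D = −12x⁵ − 20x⁴. Remainder: −3x⁴ − 14x³ − 6x² + 27x + 18.
Step 5: lead(−3x⁴ − 14x³ − 6x² + 27x + 18) ÷ lead(D) = −3x⁴ ÷ 3x = −x³. Subtract (−x³)·D = −3x⁴ − 5x³. Remainder: −9x³ − 6x² + 27x + 18.
Step 6: lead(−9x³ − 6x² + 27x + 18) ÷ lead(D) = −9x³ ÷ 3x = −3x². Subtract (−3x²)·D = −9x³ − 15x². Remainder: 9x² + 27x + 18.
Step 7: lead(9x² + 27x + 18) ÷ lead(D) = 9x² ÷ 3x = 3x. Subtract (3x)·D = 9x² + 15x. Remainder: 12x + 18.
Step 8: lead(12x + 18) ÷ lead(D) = 12x ÷ 3x = 4. Subtract (4)·D = 12x + 20. Remainder: −2.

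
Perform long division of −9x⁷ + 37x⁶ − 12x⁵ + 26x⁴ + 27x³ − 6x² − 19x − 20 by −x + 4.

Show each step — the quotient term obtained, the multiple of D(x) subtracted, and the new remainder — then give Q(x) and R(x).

Q(x) = 9x⁶ − x⁵ + 8x⁴ + 6x³ − 3x² − 6x − 5; R(x) = 0

Step 1: lead(−9x⁷ + 37x⁶ − 12x⁵ + 26x⁴ + 27x³ − 6x² − 19x − 20) ÷ lead(D) = −9x⁷ ÷ −x = 9x⁶. Subtract (9x⁶)·D = −9x⁷ + 36x⁶. Remainder: x⁶ − 12x⁵ + 26x⁴ + 27x³ − 6x² − 19x − 20.
Step 2: lead(x⁶ − 12x⁵ + 26x⁴ + 27x³ − 6x² − 19x − 20) ÷ lead(D) = x⁶ ÷ −x = −x⁵. Subtract (−x⁵)·D = x⁶ − 4x⁵. Remainder: −8x⁵ + 26x⁴ + 27x³ − 6x² − 19x − 20.
Step 3: lead(−8x⁵ + 26x⁴ + 27x³ − 6x² − 19x − 20) ÷ lead(D) = −8x⁵ ÷ −x = 8x⁴. Subtract (8x⁴)·D = −8x⁵ + 32x⁴. Remainder: −6x⁴ + 27x³ − 6x² − 19x − 20.
Step 4: lead(−6x⁴ + 27x³ − 6x² − 19x − 20) ÷ lead(D) = −6x⁴ ÷ −x = 6x³. Subtract (6x³)·D = −6x⁴ + 24x³. Remainder: 3x³ − 6x² − 19x − 20.
Step 5: lead(3x³ − 6x² − 19x − 20) ÷ lead(D) = 3x³ ÷ −x = −3x². Subtract (−3x²)·D = 3x³ − 12x². Remainder: 6x² − 19x − 20.
Step 6: lead(6x² − 19x − 20) ÷ lead(D) = 6x² ÷ −x = −6x. Subtract (−6x)·D = 6x² − 24x. Remainder: 5x − 20.
Step 7: lead(5x − 20) ÷ lead(D) = 5x ÷ −x = −5. Subtract (−5)·D = 5x − 20. Remainder: 0.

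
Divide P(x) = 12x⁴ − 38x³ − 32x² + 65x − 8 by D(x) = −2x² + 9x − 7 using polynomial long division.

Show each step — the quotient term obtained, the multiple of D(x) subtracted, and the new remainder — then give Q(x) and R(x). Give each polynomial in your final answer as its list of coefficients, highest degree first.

Step 1: lead(12x⁴ − 38x³ − 32x² + 65x − 8) ÷ lead(D) = 12x⁴ ÷ −2x² = −6x². Subtract (−6x²)·D = 12x⁴ − 54x³ + 42x². Remainder: 16x³ − 74x² + 65x − 8.
Step 2: lead(16x³ − 74x² + 65x − 8) ÷ lead(D) = 16x³ ÷ −2x² = −8x. Subtract (−8x)·D = 16x³ − 72x² + 56x. Remainder: −2x² + 9x − 8.
Step 3: lead(−2x² + 9x − 8) ÷ lead(D) = −2x² ÷ −2x² = 1. Subtract (1)·D = −2x² + 9x − 7. Remainder: −1.

Q = [-6, -8, 1]; R = [-1]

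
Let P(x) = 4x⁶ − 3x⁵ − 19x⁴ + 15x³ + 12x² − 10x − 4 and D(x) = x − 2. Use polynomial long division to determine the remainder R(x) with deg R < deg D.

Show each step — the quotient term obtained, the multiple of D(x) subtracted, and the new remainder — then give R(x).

Step 1: lead(4x⁶ − 3x⁵ − 19x⁴ + 15x³ + 12x² − 10x − 4) ÷ lead(D) = 4x⁶ ÷ x = 4x⁵. Subtract (4x⁵)·D = 4x⁶ − 8x⁵. Remainder: 5x⁵ − 19x⁴ + 15x³ + 12x² − 10x − 4.
Step 2: lead(5x⁵ − 19x⁴ + 15x³ + 12x² − 10x − 4) ÷ lead(D) = 5x⁵ ÷ x = 5x⁴. Subtract (5x⁴)·D = 5x⁵ − 10x⁴. Remainder: −9x⁴ + 15x³ + 12x² − 10x − 4.
Step 3: lead(−9x⁴ + 15x³ + 12x² − 10x − 4) ÷ lead(D) = −9x⁴ ÷ x = −9x³. Subtract (−9x³)·D = −9x⁴ + 18x³. Remainder: −3x³ + 12x² − 10x − 4.
Step 4: lead(−3x³ + 12x² − 10x − 4) ÷ lead(D) = −3x³ ÷ x = −3x². Subtract (−3x²)·D = −3x³ + 6x². Remainder: 6x² − 10x − 4.
Step 5: lead(6x² − 10x − 4) ÷ lead(D) = 6x² ÷ x = 6x. Subtract (6x)·D = 6x² − 12x. Remainder: 2x − 4.
Step 6: lead(2x − 4) ÷ lead(D) = 2x ÷ x = 2. Subtract (2)·D = 2x − 4. Remainder: 0.

R(x) = 0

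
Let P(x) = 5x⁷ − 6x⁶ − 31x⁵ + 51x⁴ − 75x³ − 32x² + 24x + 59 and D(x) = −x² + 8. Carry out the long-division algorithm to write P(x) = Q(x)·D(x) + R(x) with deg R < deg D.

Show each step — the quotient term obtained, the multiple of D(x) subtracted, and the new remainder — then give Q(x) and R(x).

Step 1: lead(5x⁷ − 6x⁶ − 31x⁵ + 51x⁴ − 75x³ − 32x² + 24x + 59) ÷ lead(D) = 5x⁷ ÷ −x² = −5x⁵. Subtract (−5x⁵)·D = 5x⁷ − 40x⁵. Remainder: −6x⁶ + 9x⁵ + 51x⁴ − 75x³ − 32x² + 24x + 59.
Step 2: lead(−6x⁶ + 9x⁵ + 51x⁴ − 75x³ − 32x² + 24x + 59) ÷ lead(D) = −6x⁶ ÷ −x² = 6x⁴. Subtract (6x⁴)·D = −6x⁶ + 48x⁴. Remainder: 9x⁵ + 3x⁴ − 75x³ − 32x² + 24x + 59.
Step 3: lead(9x⁵ + 3x⁴ − 75x³ − 32x² + 24x + 59) ÷ lead(D) = 9x⁵ ÷ −x² = −9x³. Subtract (−9x³)·D = 9x⁵ − 72x³. Remainder: 3x⁴ − 3x³ − 32x² + 24x + 59.
Step 4: lead(3x⁴ − 3x³ − 32x² + 24x + 59) ÷ lead(D) = 3x⁴ ÷ −x² = −3x². Subtract (−3x²)·D = 3x⁴ − 24x². Remainder: −3x³ − 8x² + 24x + 59.
Step 5: lead(−3x³ − 8x² + 24x + 59) ÷ lead(D) = −3x³ ÷ −x² = 3x. Subtract (3x)·D = −3x³ + 24x. Remainder: −8x² + 59.
Step 6: lead(−8x² + 59) ÷ lead(D) = −8x² ÷ −x² = 8. Subtract (8)·D = −8x² + 64. Remainder: −5.

Q(x) = −5x⁵ + 6x⁴ − 9x³ − 3x² + 3x + 8; R(x) = −5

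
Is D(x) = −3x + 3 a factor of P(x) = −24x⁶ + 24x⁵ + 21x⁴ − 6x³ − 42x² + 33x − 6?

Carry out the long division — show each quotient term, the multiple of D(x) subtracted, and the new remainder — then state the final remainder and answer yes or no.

R(x) = 0, so D(x) is a factor of P(x). yes

Step 1: lead(−24x⁶ + 24x⁵ + 21x⁴ − 6x³ − 42x² + 33x − 6) ÷ lead(D) = −24x⁶ ÷ −3x = 8x⁵. Subtract (8x⁵)·D = −24x⁶ + 24x⁵. Remainder: 21x⁴ − 6x³ − 42x² + 33x − 6.
Step 2: lead(21x⁴ − 6x³ − 42x² + 33x − 6) ÷ lead(D) = 21x⁴ ÷ −3x = −7x³. Subtract (−7x³)·D = 21x⁴ − 21x³. Remainder: 15x³ − 42x² + 33x − 6.
Step 3: lead(15x³ − 42x² + 33x − 6) ÷ lead(D) = 15x³ ÷ −3x = −5x². Subtract (−5x²)·D = 15x³ − 15x². Remainder: −27x² + 33x − 6.
Step 4: lead(−27x² + 33x − 6) ÷ lead(D) = −27x² ÷ −3x = 9x. Subtract (9x)·D = −27x² + 27x. Remainder: 6x − 6.
Step 5: lead(6x − 6) ÷ lead(D) = 6x ÷ −3x = −2. Subtract (−2)·D = 6x − 6. Remainder: 0.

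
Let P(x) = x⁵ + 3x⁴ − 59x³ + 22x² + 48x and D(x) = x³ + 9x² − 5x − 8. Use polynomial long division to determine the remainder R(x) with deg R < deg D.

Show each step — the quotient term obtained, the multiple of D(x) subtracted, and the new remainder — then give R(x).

R(x) = 0

Step 1: lead(x⁵ + 3x⁴ − 59x³ + 22x² + 48x) ÷ lead(D) = x⁵ ÷ x³ = x². Subtract (x²)·D = x⁵ + 9x⁴ − 5x³ − 8x². Remainder: −6x⁴ − 54x³ + 30x² + 48x.
Step 2: lead(−6x⁴ − 54x³ + 30x² + 48x) ÷ lead(D) = −6x⁴ ÷ x³ = −6x. Subtract (−6x)·D = −6x⁴ − 54x³ + 30x² + 48x. Remainder: 0.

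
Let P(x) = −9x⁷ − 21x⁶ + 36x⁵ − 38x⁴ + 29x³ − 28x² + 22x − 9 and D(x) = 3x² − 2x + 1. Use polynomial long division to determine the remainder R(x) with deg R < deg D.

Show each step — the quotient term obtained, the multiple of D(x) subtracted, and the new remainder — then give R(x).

R(x) = 8x − 4

Step 1: lead(−9x⁷ − 21x⁶ + 36x⁵ − 38x⁴ + 29x³ − 28x² + 22x − 9) ÷ lead(D) = −9x⁷ ÷ 3x² = −3x⁵. Subtract (−3x⁵)·D = −9x⁷ + 6x⁶ − 3x⁵. Remainder: −27x⁶ + 39x⁵ − 38x⁴ + 29x³ − 28x² + 22x − 9.
Step 2: lead(−27x⁶ + 39x⁵ − 38x⁴ + 29x³ − 28x² + 22x − 9) ÷ lead(D) = −27x⁶ ÷ 3x² = −9x⁴. Subtract (−9x⁴)·D = −27x⁶ + 18x⁵ − 9x⁴. Remainder: 21x⁵ − 29x⁴ + 29x³ − 28x² + 22x − 9.
Step 3: lead(21x⁵ − 29x⁴ + 29x³ − 28x² + 22x − 9) ÷ lead(D) = 21x⁵ ÷ 3x² = 7x³. Subtract (7x³)·D = 21x⁵ − 14x⁴ + 7x³. Remainder: −15x⁴ + 22x³ − 28x² + 22x − 9.
Step 4: lead(−15x⁴ + 22x³ − 28x² + 22x − 9) ÷ lead(D) = −15x⁴ ÷ 3x² = −5x². Subtract (−5x²)·D = −15x⁴ + 10x³ − 5x². Remainder: 12x³ − 23x² + 22x − 9.
Step 5: lead(12x³ − 23x² + 22x − 9) ÷ lead(D) = 12x³ ÷ 3x² = 4x. Subtract (4x)·D = 12x³ − 8x² + 4x. Remainder: −15x² + 18x − 9.
Step 6: lead(−15x² + 18x − 9) ÷ lead(D) = −15x² ÷ 3x² = −5. Subtract (−5)·D = −15x² + 10x − 5. Remainder: 8x − 4.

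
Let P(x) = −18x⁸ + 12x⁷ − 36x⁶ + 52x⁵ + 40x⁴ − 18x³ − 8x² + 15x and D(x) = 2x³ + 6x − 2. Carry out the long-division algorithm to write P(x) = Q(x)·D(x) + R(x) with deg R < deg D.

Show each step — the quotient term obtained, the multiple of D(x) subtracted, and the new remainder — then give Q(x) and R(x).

Q(x) = −9x⁵ + 6x⁴ + 9x³ − x² − x + 3; R(x) = −4x² − 5x + 6

Step 1: lead(−18x⁸ + 12x⁷ − 36x⁶ + 52x⁵ + 40x⁴ − 18x³ − 8x² + 15x) ÷ lead(D) = −18x⁸ ÷ 2x³ = −9x⁵. Subtract (−9x⁵)·D = −18x⁸ − 54x⁶ + 18x⁵. Remainder: 12x⁷ + 18x⁶ + 34x⁵ + 40x⁴ − 18x³ − 8x² + 15x.
Step 2: lead(12x⁷ + 18x⁶ + 34x⁵ + 40x⁴ − 18x³ − 8x² + 15x) ÷ lead(D) = 12x⁷ ÷ 2x³ = 6x⁴. Subtract (6x⁴)·D = 12x⁷ + 36x⁵ − 12x⁴. Remainder: 18x⁶ − 2x⁵ + 52x⁴ − 18x³ − 8x² + 15x.
Step 3: lead(18x⁶ − 2x⁵ + 52x⁴ − 18x³ − 8x² + 15x) ÷ lead(D) = 18x⁶ ÷ 2x³ = 9x³. Subtract (9x³)·D = 18x⁶ + 54x⁴ − 18x³. Remainder: −2x⁵ − 2x⁴ − 8x² + 15x.
Step 4: lead(−2x⁵ − 2x⁴ − 8x² + 15x) ÷ lead(D) = −2x⁵ ÷ 2x³ = −x². Subtract (−x²)·D = −2x⁵ − 6x³ + 2x². Remainder: −2x⁴ + 6x³ − 10x² + 15x.
Step 5: lead(−2x⁴ + 6x³ − 10x² + 15x) ÷ lead(D) = −2x⁴ ÷ 2x³ = −x. Subtract (−x)·D = −2x⁴ − 6x² + 2x. Remainder: 6x³ − 4x² + 13x.
Step 6: lead(6x³ − 4x² + 13x) ÷ lead(D) = 6x³ ÷ 2x³ = 3. Subtract (3)·D = 6x³ + 18x − 6. Remainder: −4x² − 5x + 6.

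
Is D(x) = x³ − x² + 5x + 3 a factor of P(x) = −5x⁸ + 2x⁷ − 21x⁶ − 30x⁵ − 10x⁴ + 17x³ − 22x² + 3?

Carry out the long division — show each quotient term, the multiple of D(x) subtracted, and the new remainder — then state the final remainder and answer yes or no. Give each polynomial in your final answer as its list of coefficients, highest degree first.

R = [4, -5, -9], so D(x) is not a factor of P(x). no

Step 1: lead(−5x⁸ + 2x⁷ − 21x⁶ − 30x⁵ − 10x⁴ + 17x³ − 22x² + 3) ÷ lead(D) = −5x⁸ ÷ x³ = −5x⁵. Subtract (−5x⁵)·D = −5x⁸ + 5x⁷ − 25x⁶ − 15x⁵. Remainder: −3x⁷ + 4x⁶ − 15x⁵ − 10x⁴ + 17x³ − 22x² + 3.
Step 2: lead(−3x⁷ + 4x⁶ − 15x⁵ − 10x⁴ + 17x³ − 22x² + 3) ÷ lead(D) = −3x⁷ ÷ x³ = −3x⁴. Subtract (−3x⁴)·D = −3x⁷ + 3x⁶ − 15x⁵ − 9x⁴. Remainder: x⁶ − x⁴ + 17x³ − 22x² + 3.
Step 3: lead(x⁶ − x⁴ + 17x³ − 22x² + 3) ÷ lead(D) = x⁶ ÷ x³ = x³. Subtract (x³)·D = x⁶ − x⁵ + 5x⁴ + 3x³. Remainder: x⁵ − 6x⁴ + 14x³ − 22x² + 3.
Step 4: lead(x⁵ − 6x⁴ + 14x³ − 22x² + 3) ÷ lead(D) = x⁵ ÷ x³ = x². Subtract (x²)·D = x⁵ − x⁴ + 5x³ + 3x². Remainder: −5x⁴ + 9x³ − 25x² + 3.
Step 5: lead(−5x⁴ + 9x³ − 25x² + 3) ÷ lead(D) = −5x⁴ ÷ x³ = −5x. Subtract (−5x)·D = −5x⁴ + 5x³ − 25x² − 15x. Remainder: 4x³ + 15x + 3.
Step 6: lead(4x³ + 15x + 3) ÷ lead(D) = 4x³ ÷ x³ = 4. Subtract (4)·D = 4x³ − 4x² + 20x + 12. Remainder: 4x² − 5x − 9.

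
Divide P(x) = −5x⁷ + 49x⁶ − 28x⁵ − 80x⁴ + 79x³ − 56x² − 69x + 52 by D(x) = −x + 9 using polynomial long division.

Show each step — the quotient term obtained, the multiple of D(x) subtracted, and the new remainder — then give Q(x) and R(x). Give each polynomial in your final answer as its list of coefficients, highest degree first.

Q = [5, -4, -8, 8, -7, -7, 6]; R = [-2]

Step 1: lead(−5x⁷ + 49x⁶ − 28x⁵ − 80x⁴ + 79x³ − 56x² − 69x + 52) ÷ lead(D) = −5x⁷ ÷ −x = 5x⁶. Subtract (5x⁶)·D = −5x⁷ + 45x⁶. Remainder: 4x⁶ − 28x⁵ − 80x⁴ + 79x³ − 56x² − 69x + 52.
Step 2: lead(4x⁶ − 28x⁵ − 80x⁴ + 79x³ − 56x² − 69x + 52) ÷ lead(D) = 4x⁶ ÷ −x = −4x⁵. Subtract (−4x⁵)·D = 4x⁶ − 36x⁵. Remainder: 8x⁵ − 80x⁴ + 79x³ − 56x² − 69x + 52.
Step 3: lead(8x⁵ − 80x⁴ + 79x³ − 56x² − 69x + 52) ÷ lead(D) = 8x⁵ ÷ −x = −8x⁴. Subtract (−8x⁴)·D = 8x⁵ − 72x⁴. Remainder: −8x⁴ + 79x³ − 56x² − 69x + 52.
Step 4: lead(−8x⁴ + 79x³ − 56x² − 69x + 52) ÷ lead(D) = −8x⁴ ÷ −x = 8x³. Subtract (8x³)·D = −8x⁴ + 72x³. Remainder: 7x³ − 56x² − 69x + 52.
Step 5: lead(7x³ − 56x² − 69x + 52) ÷ lead(D) = 7x³ ÷ −x = −7x². Subtract (−7x²)·D = 7x³ − 63x². Remainder: 7x² − 69x + 52.
Step 6: lead(7x² − 69x + 52) ÷ lead(D) = 7x² ÷ −x = −7x. Subtract (−7x)·D = 7x² − 63x. Remainder: −6x + 52.
Step 7: lead(−6x + 52) ÷ lead(D) = −6x ÷ −x = 6. Subtract (6)·D = −6x + 54. Remainder: −2.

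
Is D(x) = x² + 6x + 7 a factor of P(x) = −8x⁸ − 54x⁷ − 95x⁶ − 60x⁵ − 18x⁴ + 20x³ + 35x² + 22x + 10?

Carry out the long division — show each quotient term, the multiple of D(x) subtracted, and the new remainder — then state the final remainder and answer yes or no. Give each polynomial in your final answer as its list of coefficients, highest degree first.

R = [-4, -4], so D(x) is not a factor of P(x). no

Step 1: lead(−8x⁸ − 54x⁷ − 95x⁶ − 60x⁵ − 18x⁴ + 20x³ + 35x² + 22x + 10) ÷ lead(D) = −8x⁸ ÷ x² = −8x⁶. Subtract (−8x⁶)·D = −8x⁸ − 48x⁷ − 56x⁶. Remainder: −6x⁷ − 39x⁶ − 60x⁵ − 18x⁴ + 20x³ + 35x² + 22x + 10.
Step 2: lead(−6x⁷ − 39x⁶ − 60x⁵ − 18x⁴ + 20x³ + 35x² + 22x + 10) ÷ lead(D) = −6x⁷ ÷ x² = −6x⁵. Subtract (−6x⁵)·D = −6x⁷ − 36x⁶ − 42x⁵. Remainder: −3x⁶ − 18x⁵ − 18x⁴ + 20x³ + 35x² + 22x + 10.
Step 3: lead(−3x⁶ − 18x⁵ − 18x⁴ + 20x³ + 35x² + 22x + 10) ÷ lead(D) = −3x⁶ ÷ x² = −3x⁴. Subtract (−3x⁴)·D = −3x⁶ − 18x⁵ − 21x⁴. Remainder: 3x⁴ + 20x³ + 35x² + 22x + 10.
Step 4: lead(3x⁴ + 20x³ + 35x² + 22x + 10) ÷ lead(D) = 3x⁴ ÷ x² = 3x². Subtract (3x²)·D = 3x⁴ + 18x³ + 21x². Remainder: 2x³ + 14x² + 22x + 10.
Step 5: lead(2x³ + 14x² + 22x + 10) ÷ lead(D) = 2x³ ÷ x² = 2x. Subtract (2x)·D = 2x³ + 12x² + 14x. Remainder: 2x² + 8x + 10.
Step 6: lead(2x² + 8x + 10) ÷ lead(D) = 2x² ÷ x² = 2. Subtract (2)·D = 2x² + 12x + 14. Remainder: −4x − 4.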